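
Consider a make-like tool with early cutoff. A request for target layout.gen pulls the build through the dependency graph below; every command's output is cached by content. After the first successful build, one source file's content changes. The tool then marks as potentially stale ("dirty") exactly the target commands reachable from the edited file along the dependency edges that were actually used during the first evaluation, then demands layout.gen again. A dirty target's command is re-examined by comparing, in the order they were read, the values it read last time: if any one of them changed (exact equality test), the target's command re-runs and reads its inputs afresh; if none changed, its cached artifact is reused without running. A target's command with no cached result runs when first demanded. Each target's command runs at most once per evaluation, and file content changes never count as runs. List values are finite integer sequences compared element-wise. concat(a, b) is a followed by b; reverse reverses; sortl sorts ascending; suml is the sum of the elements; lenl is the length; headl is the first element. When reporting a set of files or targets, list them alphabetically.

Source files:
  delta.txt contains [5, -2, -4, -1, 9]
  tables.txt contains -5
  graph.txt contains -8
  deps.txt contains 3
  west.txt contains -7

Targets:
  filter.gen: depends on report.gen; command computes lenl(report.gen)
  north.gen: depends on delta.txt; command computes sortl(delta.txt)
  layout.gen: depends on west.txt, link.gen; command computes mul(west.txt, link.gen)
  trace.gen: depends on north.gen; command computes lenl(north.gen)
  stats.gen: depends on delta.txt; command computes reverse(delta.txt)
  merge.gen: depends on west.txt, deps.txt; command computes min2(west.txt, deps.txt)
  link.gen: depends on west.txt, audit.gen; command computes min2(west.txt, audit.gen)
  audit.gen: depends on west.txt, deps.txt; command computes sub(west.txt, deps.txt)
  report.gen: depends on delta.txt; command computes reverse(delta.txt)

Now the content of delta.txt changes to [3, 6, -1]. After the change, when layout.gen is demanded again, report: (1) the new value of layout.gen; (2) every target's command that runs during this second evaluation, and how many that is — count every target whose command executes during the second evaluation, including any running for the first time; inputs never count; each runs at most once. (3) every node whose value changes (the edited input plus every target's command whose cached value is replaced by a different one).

First demand of the output computes:
  audit.gen = sub(-7, 3) = -10
  link.gen = min2(-7, -10) = -10
  layout.gen = mul(-7, -10) = 70

After the edit, cleaning proceeds:
  delta.txt only reaches undemanded nodes; the second demand re-runs nothing.

Note the shortcut — delta.txt feeds only undemanded nodes, so no recomputation happens.

Demanding layout.gen again yields 70.
0 target commands run: none.
The nodes whose values change: delta.txt.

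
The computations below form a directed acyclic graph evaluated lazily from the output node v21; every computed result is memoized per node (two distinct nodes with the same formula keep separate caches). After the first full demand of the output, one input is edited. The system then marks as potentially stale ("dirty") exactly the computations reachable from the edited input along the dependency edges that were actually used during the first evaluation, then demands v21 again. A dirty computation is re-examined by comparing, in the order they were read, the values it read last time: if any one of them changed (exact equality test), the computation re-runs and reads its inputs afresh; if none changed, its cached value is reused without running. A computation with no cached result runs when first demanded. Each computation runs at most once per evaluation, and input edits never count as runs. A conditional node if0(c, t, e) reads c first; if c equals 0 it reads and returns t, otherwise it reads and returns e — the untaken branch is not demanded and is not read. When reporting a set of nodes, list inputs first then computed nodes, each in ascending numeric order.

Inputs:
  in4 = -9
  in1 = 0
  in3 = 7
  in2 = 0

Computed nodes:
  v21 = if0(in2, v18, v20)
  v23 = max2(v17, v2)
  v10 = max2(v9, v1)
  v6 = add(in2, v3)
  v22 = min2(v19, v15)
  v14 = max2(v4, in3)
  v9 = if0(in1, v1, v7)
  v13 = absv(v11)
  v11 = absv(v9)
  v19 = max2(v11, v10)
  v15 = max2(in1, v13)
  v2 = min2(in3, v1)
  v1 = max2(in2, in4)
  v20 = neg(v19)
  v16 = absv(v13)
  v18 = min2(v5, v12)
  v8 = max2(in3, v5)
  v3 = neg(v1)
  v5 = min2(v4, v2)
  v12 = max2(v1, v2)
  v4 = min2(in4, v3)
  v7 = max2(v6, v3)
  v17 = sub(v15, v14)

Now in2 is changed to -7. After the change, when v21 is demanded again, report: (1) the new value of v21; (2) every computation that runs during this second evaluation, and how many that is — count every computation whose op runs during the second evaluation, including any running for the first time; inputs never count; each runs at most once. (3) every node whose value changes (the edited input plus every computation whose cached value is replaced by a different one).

Demanding v21 again yields -7.
7 computations run: v1, v9, v10, v11, v19, v20, v21.
The nodes whose values change: in2, v1, v21.
Note the branch switch — demand abandons v2, v3, v4, v5, v12, v18, which are never re-examined.

First demand of the output computes:
  v1 = max2(0, -9) = 0
  v2 = min2(7, 0) = 0
  v3 = neg(0) = 0
  v4 = min2(-9, 0) = -9
  v5 = min2(-9, 0) = -9
  v12 = max2(0, 0) = 0
  v18 = min2(-9, 0) = -9
  v21 = if0(in2=0 -> then branch v18) = -9

After the edit, cleaning proceeds:
  v1: a read changed (in2 0->-7) — executes, giving -7.
  v2: stays stale; no demand reaches it after the flip.
  v3: stays stale; no demand reaches it after the flip.
  v4: stays stale; no demand reaches it after the flip.
  v5: stays stale; no demand reaches it after the flip.
  v9: had never run; runs now, result -7.
  v10: had never run; runs now, result -7.
  v11: had never run; runs now, result 7.
  v12: stays stale; no demand reaches it after the flip.
  v18: stays stale; no demand reaches it after the flip.
  v19: had never run; runs now, result 7.
  v20: had never run; runs now, result -7.
  v21: a read changed (in2 0->-7) — executes, giving -7.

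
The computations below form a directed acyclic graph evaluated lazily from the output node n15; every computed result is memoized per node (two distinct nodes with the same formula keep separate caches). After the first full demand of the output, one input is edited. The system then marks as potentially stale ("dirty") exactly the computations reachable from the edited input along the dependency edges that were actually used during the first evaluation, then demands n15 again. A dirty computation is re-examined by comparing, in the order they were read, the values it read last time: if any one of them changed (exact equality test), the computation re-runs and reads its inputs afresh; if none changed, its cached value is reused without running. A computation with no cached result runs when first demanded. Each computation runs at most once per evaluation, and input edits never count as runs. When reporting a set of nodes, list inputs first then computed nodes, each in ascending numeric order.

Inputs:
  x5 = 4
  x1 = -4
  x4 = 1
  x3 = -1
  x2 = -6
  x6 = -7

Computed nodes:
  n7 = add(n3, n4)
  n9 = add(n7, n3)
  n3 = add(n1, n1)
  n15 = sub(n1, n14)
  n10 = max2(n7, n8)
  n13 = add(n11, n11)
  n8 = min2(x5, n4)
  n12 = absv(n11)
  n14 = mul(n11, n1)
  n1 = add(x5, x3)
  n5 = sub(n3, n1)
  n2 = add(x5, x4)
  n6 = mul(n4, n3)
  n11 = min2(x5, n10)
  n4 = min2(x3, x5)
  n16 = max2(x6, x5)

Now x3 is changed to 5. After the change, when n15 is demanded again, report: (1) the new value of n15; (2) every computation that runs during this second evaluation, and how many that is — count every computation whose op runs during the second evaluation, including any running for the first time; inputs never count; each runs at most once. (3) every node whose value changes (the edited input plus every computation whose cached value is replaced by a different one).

Demanding n15 again yields -27.
9 computations run: n1, n3, n4, n7, n8, n10, n11, n14, n15.
The nodes whose values change: x3, n1, n3, n4, n7, n8, n10, n14, n15.

First demand of the output computes:
  n1 = add(4, -1) = 3
  n3 = add(3, 3) = 6
  n4 = min2(-1, 4) = -1
  n7 = add(6, -1) = 5
  n8 = min2(4, -1) = -1
  n10 = max2(5, -1) = 5
  n11 = min2(4, 5) = 4
  n14 = mul(4, 3) = 12
  n15 = sub(3, 12) = -9

After the edit, cleaning proceeds:
  n1: a read changed (x3 -1->5) — executes, giving 9.
  n3: a read changed (n1 3->9; n1 3->9) — executes, giving 18.
  n4: a read changed (x3 -1->5) — executes, giving 4.
  n7: a read changed (n3 6->18; n4 -1->4) — executes, giving 22.
  n8: a read changed (n4 -1->4) — executes, giving 4.
  n10: a read changed (n7 5->22; n8 -1->4) — executes, giving 22.
  n11: a read changed (n10 5->22) — executes, giving 4 — identical to its old value.
  n14: a read changed (n1 3->9) — executes, giving 36.
  n15: a read changed (n1 3->9; n14 12->36) — executes, giving -27.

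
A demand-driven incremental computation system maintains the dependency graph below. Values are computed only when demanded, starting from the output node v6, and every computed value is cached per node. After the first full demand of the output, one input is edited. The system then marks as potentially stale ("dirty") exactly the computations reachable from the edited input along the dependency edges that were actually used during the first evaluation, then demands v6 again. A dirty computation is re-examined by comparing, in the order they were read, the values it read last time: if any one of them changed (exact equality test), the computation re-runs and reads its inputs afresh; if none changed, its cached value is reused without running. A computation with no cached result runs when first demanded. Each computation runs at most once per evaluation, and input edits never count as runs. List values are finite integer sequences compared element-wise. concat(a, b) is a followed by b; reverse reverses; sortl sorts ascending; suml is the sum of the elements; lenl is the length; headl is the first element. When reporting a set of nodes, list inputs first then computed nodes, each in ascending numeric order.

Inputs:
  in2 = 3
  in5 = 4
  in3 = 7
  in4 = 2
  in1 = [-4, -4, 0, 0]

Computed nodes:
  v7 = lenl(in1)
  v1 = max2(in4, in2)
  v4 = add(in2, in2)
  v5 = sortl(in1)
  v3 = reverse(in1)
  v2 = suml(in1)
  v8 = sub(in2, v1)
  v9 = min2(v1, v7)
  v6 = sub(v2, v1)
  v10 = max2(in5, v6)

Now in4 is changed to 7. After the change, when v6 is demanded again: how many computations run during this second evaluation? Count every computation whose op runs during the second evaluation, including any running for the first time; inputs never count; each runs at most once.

First evaluation (everything demanded from the output):
  v1 = max2(2, 3) = 3
  v2 = suml([-4, -4, 0, 0]) = -8
  v6 = sub(-8, 3) = -11

Propagation after the edit:
  v1: runs — in4 2->7; result 7.
  v6: runs — v1 3->7; result -15.

Computations that run: v1, v6 — 2 in total.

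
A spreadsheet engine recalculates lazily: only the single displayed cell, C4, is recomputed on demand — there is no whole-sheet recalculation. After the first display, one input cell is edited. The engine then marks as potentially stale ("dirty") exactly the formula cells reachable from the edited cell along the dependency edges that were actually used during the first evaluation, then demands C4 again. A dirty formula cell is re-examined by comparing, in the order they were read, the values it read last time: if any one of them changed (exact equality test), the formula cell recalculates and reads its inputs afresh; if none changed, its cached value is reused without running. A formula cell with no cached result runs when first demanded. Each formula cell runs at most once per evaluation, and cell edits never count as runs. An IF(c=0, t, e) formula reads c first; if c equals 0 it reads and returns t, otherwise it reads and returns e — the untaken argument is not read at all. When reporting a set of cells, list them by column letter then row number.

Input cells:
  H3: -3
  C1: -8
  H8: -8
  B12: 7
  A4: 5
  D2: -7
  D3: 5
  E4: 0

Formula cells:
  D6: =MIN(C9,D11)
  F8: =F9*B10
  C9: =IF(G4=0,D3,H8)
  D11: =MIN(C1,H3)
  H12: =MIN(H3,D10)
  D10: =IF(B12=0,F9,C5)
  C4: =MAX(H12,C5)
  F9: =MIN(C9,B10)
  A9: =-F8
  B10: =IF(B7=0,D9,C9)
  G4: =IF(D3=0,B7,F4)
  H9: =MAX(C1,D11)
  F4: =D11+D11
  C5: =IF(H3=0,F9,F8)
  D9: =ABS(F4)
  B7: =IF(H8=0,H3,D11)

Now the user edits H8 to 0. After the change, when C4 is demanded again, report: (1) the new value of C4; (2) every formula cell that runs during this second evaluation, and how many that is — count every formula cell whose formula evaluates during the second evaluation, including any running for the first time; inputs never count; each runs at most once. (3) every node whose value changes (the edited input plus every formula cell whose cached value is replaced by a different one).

New value of C4: 0.
Formula cells that run: B7, B10, C4, C5, C9, D10, F8, F9, H12 — 9 in total.
Values that change: B7, B10, C4, C5, C9, D10, F8, F9, H8.

First evaluation (everything demanded from the output):
  D11 = MIN(-8, -3) = -8
  B7 = IF(H8=0: H8=-8 -> else branch D11) = -8
  F4 = -8 + -8 = -16
  G4 = IF(D3=0: D3=5 -> else branch F4) = -16
  C9 = IF(G4=0: G4=-16 -> else branch H8) = -8
  B10 = IF(B7=0: B7=-8 -> else branch C9) = -8
  F9 = MIN(-8, -8) = -8
  F8 = -8 * -8 = 64
  C5 = IF(H3=0: H3=-3 -> else branch F8) = 64
  D10 = IF(B12=0: B12=7 -> else branch C5) = 64
  H12 = MIN(-3, 64) = -3
  C4 = MAX(-3, 64) = 64

Propagation after the edit:
  B7: runs — H8 -8->0; result -3.
  C9: runs — H8 -8->0; result 0.
  B10: runs — B7 -8->-3; C9 -8->0; result 0.
  F9: runs — C9 -8->0; B10 -8->0; result 0.
  F8: runs — F9 -8->0; B10 -8->0; result 0.
  C5: runs — F8 64->0; result 0.
  D10: runs — C5 64->0; result 0.
  H12: runs — D10 64->0; result -3 (same value as before).
  C4: runs — C5 64->0; result 0.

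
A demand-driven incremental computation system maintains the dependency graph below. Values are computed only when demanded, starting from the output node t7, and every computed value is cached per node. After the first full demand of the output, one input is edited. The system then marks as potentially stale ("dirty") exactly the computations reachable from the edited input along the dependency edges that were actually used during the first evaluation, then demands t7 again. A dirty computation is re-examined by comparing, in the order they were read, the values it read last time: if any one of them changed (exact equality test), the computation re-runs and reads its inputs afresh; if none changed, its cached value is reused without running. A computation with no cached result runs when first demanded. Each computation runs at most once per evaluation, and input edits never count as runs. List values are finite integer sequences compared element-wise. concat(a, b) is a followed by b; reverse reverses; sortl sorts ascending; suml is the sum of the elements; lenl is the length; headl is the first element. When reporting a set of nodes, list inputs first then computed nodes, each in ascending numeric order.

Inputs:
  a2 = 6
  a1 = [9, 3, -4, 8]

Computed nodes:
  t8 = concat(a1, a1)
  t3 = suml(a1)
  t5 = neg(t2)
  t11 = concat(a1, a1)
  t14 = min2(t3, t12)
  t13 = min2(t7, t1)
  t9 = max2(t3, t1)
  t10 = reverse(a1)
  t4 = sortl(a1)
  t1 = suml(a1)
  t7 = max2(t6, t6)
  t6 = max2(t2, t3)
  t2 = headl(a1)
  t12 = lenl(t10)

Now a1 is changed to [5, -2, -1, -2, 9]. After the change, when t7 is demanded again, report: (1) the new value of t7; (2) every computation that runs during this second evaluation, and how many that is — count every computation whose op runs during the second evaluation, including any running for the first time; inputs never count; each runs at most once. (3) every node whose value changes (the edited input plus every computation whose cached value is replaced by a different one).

New value of t7: 9.
Computations that run: t2, t3, t6, t7 — 4 in total.
Values that change: a1, t2, t3, t6, t7.

First evaluation (everything demanded from the output):
  t2 = headl([9, 3, -4, 8]) = 9
  t3 = suml([9, 3, -4, 8]) = 16
  t6 = max2(9, 16) = 16
  t7 = max2(16, 16) = 16

Propagation after the edit:
  t2: runs — a1 [9, 3, -4, 8]->[5, -2, -1, -2, 9]; result 5.
  t3: runs — a1 [9, 3, -4, 8]->[5, -2, -1, -2, 9]; result 9.
  t6: runs — t2 9->5; t3 16->9; result 9.
  t7: runs — t6 16->9; t6 16->9; result 9.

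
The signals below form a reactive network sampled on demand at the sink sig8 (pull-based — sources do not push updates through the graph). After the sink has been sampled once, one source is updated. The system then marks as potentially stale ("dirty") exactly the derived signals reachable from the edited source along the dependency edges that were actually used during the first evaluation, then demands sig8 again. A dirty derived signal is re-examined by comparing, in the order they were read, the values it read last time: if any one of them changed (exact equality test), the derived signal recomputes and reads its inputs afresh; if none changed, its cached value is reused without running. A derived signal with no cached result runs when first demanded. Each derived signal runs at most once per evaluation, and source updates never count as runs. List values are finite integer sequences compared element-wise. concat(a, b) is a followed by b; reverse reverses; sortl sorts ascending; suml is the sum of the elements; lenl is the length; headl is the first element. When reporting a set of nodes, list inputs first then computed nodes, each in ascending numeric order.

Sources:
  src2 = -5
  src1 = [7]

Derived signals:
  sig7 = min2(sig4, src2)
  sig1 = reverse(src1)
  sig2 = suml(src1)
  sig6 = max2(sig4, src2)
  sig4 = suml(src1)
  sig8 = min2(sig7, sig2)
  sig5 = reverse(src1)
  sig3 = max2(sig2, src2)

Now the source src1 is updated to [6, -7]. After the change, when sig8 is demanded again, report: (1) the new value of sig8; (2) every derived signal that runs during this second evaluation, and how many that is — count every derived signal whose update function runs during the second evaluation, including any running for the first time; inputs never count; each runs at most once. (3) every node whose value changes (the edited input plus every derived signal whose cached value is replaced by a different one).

Initial pass — values computed on the first demand:
  sig2 = suml([7]) = 7
  sig4 = suml([7]) = 7
  sig7 = min2(7, -5) = -5
  sig8 = min2(-5, 7) = -5

Second demand — change propagation:
  sig2: re-runs because src1 [7]->[6, -7]; new result -1.
  sig4: re-runs because src1 [7]->[6, -7]; new result -1.
  sig7: re-runs because sig4 7->-1; new result -5 (unchanged).
  sig8: re-runs because sig2 7->-1; new result -5 (unchanged).

sig8 now evaluates to -5.
Run set: sig2, sig4, sig7, sig8 (4 run).
Changed values: src1, sig2, sig4.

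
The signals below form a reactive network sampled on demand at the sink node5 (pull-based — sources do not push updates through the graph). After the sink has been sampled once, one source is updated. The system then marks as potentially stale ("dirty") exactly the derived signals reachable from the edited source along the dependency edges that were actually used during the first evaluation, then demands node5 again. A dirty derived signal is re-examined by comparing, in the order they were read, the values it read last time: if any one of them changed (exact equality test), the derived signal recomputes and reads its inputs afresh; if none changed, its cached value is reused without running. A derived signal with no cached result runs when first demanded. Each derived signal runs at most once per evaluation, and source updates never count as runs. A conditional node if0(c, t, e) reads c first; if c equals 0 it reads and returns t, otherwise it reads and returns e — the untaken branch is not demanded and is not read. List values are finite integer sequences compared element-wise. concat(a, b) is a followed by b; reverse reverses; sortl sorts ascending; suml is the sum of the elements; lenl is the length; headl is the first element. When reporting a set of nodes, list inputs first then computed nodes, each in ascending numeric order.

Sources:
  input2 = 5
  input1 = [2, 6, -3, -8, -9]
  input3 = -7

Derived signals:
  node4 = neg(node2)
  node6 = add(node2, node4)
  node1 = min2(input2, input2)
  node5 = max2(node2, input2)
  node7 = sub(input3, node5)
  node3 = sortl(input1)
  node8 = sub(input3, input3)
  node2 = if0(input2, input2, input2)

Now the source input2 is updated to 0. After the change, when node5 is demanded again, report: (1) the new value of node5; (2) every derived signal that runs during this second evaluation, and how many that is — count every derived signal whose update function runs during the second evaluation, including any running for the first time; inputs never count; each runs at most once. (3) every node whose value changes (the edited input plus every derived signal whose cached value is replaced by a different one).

Initial pass — values computed on the first demand:
  node2 = if0(input2=5 -> else branch input2) = 5
  node5 = max2(5, 5) = 5

Second demand — change propagation:
  node2: re-runs because input2 5->0; input2 5->0; new result 0.
  node5: re-runs because node2 5->0; input2 5->0; new result 0.

node5 now evaluates to 0.
Run set: node2, node5 (2 run).
Changed values: input2, node2, node5.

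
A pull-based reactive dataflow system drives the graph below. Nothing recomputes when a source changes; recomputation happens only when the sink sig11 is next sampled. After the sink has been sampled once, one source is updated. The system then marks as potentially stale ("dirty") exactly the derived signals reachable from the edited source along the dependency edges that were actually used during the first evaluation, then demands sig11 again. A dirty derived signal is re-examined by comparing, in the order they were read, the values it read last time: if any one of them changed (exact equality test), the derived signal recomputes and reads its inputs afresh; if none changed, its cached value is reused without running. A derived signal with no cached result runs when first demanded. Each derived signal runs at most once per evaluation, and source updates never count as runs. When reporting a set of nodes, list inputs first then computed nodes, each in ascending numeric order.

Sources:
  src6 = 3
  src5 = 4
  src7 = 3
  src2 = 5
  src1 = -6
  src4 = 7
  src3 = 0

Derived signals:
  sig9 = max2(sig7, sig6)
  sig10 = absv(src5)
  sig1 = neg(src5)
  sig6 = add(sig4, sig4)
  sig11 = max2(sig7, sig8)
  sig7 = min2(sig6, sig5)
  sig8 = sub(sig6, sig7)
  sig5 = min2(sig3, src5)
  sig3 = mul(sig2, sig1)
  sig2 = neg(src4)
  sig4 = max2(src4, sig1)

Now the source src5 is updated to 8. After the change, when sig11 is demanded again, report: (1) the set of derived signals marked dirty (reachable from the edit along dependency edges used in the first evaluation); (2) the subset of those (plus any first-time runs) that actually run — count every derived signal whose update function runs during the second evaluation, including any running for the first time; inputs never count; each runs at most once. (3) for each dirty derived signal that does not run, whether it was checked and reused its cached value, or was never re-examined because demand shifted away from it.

Marked dirty: sig1, sig3, sig4, sig5, sig6, sig7, sig8, sig11.
Derived signals that run: sig1, sig3, sig4, sig5, sig7, sig8, sig11 — 7 in total.
Checked but reused from cache: sig6.
Key observation: the cutoff stops propagation at sig6 — its inputs' values are unchanged, so it reuses its cache.

First evaluation (everything demanded from the output):
  sig1 = neg(4) = -4
  sig2 = neg(7) = -7
  sig3 = mul(-7, -4) = 28
  sig4 = max2(7, -4) = 7
  sig5 = min2(28, 4) = 4
  sig6 = add(7, 7) = 14
  sig7 = min2(14, 4) = 4
  sig8 = sub(14, 4) = 10
  sig11 = max2(4, 10) = 10

Propagation after the edit:
  sig1: runs — src5 4->8; result -8.
  sig3: runs — sig1 -4->-8; result 56.
  sig4: runs — sig1 -4->-8; result 7 (same value as before).
  sig5: runs — sig3 28->56; src5 4->8; result 8.
  sig6: checked — values it read are unchanged (sig4 unchanged, sig4 unchanged); reused cached 14 without running.
  sig7: runs — sig5 4->8; result 8.
  sig8: runs — sig7 4->8; result 6.
  sig11: runs — sig7 4->8; sig8 10->6; result 8.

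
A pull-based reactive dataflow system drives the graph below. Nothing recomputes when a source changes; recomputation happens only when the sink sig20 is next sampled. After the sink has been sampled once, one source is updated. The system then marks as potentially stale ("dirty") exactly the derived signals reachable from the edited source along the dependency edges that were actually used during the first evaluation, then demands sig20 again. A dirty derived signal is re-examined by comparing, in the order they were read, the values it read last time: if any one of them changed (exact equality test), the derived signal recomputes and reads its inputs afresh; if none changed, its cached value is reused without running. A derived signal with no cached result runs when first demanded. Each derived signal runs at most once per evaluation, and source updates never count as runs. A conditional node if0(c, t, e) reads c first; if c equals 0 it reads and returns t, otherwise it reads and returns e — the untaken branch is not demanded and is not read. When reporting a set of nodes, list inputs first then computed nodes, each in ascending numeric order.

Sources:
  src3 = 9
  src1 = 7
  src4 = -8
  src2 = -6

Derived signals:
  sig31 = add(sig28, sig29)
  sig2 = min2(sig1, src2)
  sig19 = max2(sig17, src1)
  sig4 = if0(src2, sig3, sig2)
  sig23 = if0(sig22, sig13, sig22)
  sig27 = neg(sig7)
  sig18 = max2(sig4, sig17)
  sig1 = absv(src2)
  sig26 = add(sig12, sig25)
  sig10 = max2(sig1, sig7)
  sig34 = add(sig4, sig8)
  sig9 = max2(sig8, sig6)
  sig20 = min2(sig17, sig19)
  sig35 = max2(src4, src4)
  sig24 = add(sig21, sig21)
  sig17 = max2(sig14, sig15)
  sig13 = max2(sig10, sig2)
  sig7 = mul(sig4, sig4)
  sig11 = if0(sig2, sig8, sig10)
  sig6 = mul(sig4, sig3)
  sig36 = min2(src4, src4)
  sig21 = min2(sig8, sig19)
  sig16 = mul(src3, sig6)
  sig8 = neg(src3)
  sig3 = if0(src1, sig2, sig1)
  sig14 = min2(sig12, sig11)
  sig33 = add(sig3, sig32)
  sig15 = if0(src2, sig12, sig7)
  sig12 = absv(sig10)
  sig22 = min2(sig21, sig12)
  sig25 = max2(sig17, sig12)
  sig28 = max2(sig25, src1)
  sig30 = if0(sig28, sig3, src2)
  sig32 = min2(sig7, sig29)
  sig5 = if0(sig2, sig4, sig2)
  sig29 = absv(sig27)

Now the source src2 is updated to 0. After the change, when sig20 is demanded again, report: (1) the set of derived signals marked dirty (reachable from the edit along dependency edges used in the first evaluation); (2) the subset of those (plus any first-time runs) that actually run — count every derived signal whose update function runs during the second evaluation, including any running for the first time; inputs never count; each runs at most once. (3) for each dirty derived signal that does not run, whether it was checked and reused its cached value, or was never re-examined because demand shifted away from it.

First evaluation (everything demanded from the output):
  sig1 = absv(-6) = 6
  sig2 = min2(6, -6) = -6
  sig4 = if0(src2=-6 -> else branch sig2) = -6
  sig7 = mul(-6, -6) = 36
  sig10 = max2(6, 36) = 36
  sig11 = if0(sig2=-6 -> else branch sig10) = 36
  sig12 = absv(36) = 36
  sig14 = min2(36, 36) = 36
  sig15 = if0(src2=-6 -> else branch sig7) = 36
  sig17 = max2(36, 36) = 36
  sig19 = max2(36, 7) = 36
  sig20 = min2(36, 36) = 36

Propagation after the edit:
  sig1: runs — src2 -6->0; result 0.
  sig2: runs — sig1 6->0; src2 -6->0; result 0.
  sig3: demanded for the first time — runs, produces 0.
  sig4: runs — src2 -6->0; sig2 -6->0; result 0.
  sig7: runs — sig4 -6->0; sig4 -6->0; result 0.
  sig8: demanded for the first time — runs, produces -9.
  sig10: runs — sig1 6->0; sig7 36->0; result 0.
  sig11: runs — sig2 -6->0; sig10 36->0; result -9.
  sig12: runs — sig10 36->0; result 0.
  sig14: runs — sig12 36->0; sig11 36->-9; result -9.
  sig15: runs — src2 -6->0; sig7 36->0; result 0.
  sig17: runs — sig14 36->-9; sig15 36->0; result 0.
  sig19: runs — sig17 36->0; result 7.
  sig20: runs — sig17 36->0; sig19 36->7; result 0.

Key observation: a condition flipped, so demand reaches new nodes — sig3, sig8 run for the first time.

Marked dirty: sig1, sig2, sig4, sig7, sig10, sig11, sig12, sig14, sig15, sig17, sig19, sig20.
Derived signals that run: sig1, sig2, sig3, sig4, sig7, sig8, sig10, sig11, sig12, sig14, sig15, sig17, sig19, sig20 — 14 in total.
Every dirty derived signal ran.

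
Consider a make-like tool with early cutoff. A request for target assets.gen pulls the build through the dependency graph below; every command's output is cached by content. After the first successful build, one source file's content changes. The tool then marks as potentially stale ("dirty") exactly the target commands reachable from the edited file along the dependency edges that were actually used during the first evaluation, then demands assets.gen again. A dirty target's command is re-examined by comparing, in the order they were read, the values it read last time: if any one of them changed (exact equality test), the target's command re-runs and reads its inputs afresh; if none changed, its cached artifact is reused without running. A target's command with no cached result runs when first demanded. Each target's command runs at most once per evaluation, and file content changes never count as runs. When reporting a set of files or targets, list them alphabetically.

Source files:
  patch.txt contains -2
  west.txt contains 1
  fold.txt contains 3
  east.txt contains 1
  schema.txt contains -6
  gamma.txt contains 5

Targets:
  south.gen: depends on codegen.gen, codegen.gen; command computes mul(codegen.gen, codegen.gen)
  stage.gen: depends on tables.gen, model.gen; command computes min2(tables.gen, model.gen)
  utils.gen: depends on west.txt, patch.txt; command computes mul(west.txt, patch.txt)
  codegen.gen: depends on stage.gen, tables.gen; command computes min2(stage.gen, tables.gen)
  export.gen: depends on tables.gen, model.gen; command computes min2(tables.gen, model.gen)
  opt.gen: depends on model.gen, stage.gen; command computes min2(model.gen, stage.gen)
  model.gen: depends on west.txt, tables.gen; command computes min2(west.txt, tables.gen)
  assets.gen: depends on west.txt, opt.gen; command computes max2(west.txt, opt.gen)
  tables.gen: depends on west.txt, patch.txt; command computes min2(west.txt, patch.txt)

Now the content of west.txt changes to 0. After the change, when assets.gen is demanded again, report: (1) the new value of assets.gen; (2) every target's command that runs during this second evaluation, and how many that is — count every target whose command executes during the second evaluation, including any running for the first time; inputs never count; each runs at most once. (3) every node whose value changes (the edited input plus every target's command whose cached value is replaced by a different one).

First demand of the output computes:
  tables.gen = min2(1, -2) = -2
  model.gen = min2(1, -2) = -2
  stage.gen = min2(-2, -2) = -2
  opt.gen = min2(-2, -2) = -2
  assets.gen = max2(1, -2) = 1

After the edit, cleaning proceeds:
  tables.gen: a read changed (west.txt 1->0) — executes, giving -2 — identical to its old value.
  model.gen: a read changed (west.txt 1->0) — executes, giving -2 — identical to its old value.
  stage.gen: dirty, but its reads are unchanged (tables.gen unchanged, model.gen unchanged); cached -2 stands.
  opt.gen: dirty, but its reads are unchanged (model.gen unchanged, stage.gen unchanged); cached -2 stands.
  assets.gen: a read changed (west.txt 1->0) — executes, giving 0.

Note where the cutoff bites: stage.gen is checked, finds nothing changed, and keeps its cache.

Demanding assets.gen again yields 0.
3 target commands run: assets.gen, model.gen, tables.gen.
The nodes whose values change: assets.gen, west.txt.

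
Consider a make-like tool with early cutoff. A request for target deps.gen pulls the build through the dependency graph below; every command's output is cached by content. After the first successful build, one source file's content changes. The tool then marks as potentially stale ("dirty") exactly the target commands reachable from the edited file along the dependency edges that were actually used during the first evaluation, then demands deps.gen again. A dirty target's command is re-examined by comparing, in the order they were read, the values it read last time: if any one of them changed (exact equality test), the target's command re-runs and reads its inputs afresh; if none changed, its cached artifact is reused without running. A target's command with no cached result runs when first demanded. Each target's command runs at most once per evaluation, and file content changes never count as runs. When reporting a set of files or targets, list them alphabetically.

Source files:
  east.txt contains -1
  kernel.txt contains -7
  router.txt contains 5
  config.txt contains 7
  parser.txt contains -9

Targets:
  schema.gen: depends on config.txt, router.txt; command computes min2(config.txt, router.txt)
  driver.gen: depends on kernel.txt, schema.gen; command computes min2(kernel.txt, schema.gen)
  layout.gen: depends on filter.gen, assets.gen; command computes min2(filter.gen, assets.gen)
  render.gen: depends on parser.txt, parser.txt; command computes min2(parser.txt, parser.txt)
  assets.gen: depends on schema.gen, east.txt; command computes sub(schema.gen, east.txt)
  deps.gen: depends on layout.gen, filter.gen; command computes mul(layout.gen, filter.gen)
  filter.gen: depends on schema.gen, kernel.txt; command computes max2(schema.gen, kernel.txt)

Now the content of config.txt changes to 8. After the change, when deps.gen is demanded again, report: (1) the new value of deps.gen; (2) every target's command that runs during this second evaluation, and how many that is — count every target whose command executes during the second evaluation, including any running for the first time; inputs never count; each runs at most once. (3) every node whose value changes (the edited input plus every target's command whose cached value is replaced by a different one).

First demand of the output computes:
  schema.gen = min2(7, 5) = 5
  assets.gen = sub(5, -1) = 6
  filter.gen = max2(5, -7) = 5
  layout.gen = min2(5, 6) = 5
  deps.gen = mul(5, 5) = 25

After the edit, cleaning proceeds:
  schema.gen: a read changed (config.txt 7->8) — executes, giving 5 — identical to its old value.
  assets.gen: dirty, but its reads are unchanged (schema.gen unchanged, east.txt unchanged); cached 6 stands.
  filter.gen: dirty, but its reads are unchanged (schema.gen unchanged, kernel.txt unchanged); cached 5 stands.
  layout.gen: dirty, but its reads are unchanged (filter.gen unchanged, assets.gen unchanged); cached 5 stands.
  deps.gen: dirty, but its reads are unchanged (layout.gen unchanged, filter.gen unchanged); cached 25 stands.

Note the absorption at schema.gen: it re-runs yet its value is the same, leaving the output's value untouched.

Demanding deps.gen again yields 25.
1 target commands run: schema.gen.
The nodes whose values change: config.txt.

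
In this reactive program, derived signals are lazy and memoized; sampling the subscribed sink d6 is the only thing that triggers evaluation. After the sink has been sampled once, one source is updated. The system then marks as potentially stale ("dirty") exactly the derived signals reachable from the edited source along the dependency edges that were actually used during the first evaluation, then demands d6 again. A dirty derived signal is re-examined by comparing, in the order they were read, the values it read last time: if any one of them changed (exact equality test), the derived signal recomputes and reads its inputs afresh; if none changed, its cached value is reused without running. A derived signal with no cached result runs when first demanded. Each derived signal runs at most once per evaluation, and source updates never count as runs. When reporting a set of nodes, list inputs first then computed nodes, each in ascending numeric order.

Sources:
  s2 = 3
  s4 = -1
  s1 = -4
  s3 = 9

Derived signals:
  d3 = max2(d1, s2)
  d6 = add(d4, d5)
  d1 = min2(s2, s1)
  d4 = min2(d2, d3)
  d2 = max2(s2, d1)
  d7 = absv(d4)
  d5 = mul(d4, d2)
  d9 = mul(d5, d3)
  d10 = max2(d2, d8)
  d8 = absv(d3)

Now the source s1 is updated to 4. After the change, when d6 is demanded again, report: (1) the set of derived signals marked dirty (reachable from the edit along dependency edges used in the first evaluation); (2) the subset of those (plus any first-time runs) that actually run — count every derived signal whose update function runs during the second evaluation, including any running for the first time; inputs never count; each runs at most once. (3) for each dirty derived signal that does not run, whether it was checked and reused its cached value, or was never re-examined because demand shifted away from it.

The edit dirties: d1, d2, d3, d4, d5, d6.
3 derived signals run: d1, d2, d3.
Cache hits after checking: d4, d5, d6.
Note where the cutoff bites: d4 is checked, finds nothing changed, and keeps its cache.

First demand of the output computes:
  d1 = min2(3, -4) = -4
  d2 = max2(3, -4) = 3
  d3 = max2(-4, 3) = 3
  d4 = min2(3, 3) = 3
  d5 = mul(3, 3) = 9
  d6 = add(3, 9) = 12

After the edit, cleaning proceeds:
  d1: a read changed (s1 -4->4) — executes, giving 3.
  d2: a read changed (d1 -4->3) — executes, giving 3 — identical to its old value.
  d3: a read changed (d1 -4->3) — executes, giving 3 — identical to its old value.
  d4: dirty, but its reads are unchanged (d2 unchanged, d3 unchanged); cached 3 stands.
  d5: dirty, but its reads are unchanged (d4 unchanged, d2 unchanged); cached 9 stands.
  d6: dirty, but its reads are unchanged (d4 unchanged, d5 unchanged); cached 12 stands.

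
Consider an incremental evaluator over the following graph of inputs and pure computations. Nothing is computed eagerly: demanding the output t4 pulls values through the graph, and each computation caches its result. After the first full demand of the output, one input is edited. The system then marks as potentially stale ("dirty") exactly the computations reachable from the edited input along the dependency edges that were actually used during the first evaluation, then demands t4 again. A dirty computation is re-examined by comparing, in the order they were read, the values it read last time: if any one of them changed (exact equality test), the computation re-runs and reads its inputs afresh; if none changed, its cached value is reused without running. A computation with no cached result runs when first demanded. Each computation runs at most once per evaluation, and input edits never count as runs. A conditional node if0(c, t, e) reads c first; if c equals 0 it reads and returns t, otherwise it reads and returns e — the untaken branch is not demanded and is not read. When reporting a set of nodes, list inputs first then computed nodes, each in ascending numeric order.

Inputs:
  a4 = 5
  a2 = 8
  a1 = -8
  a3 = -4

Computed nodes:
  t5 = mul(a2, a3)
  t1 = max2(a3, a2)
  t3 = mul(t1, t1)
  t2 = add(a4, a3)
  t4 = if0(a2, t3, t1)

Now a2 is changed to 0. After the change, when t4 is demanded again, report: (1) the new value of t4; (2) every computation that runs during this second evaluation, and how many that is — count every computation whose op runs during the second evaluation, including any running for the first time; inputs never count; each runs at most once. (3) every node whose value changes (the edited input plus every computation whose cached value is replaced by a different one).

Initial pass — values computed on the first demand:
  t1 = max2(-4, 8) = 8
  t4 = if0(a2=8 -> else branch t1) = 8

Second demand — change propagation:
  t1: re-runs because a2 8->0; new result 0.
  t3: newly demanded (no cache) — executes and yields 0.
  t4: re-runs because a2 8->0; t1 8->0; new result 0.

The important point: the flipped condition pulls in fresh nodes; t3 runs for the first time.

t4 now evaluates to 0.
Run set: t1, t3, t4 (3 run).
Changed values: a2, t1, t4.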